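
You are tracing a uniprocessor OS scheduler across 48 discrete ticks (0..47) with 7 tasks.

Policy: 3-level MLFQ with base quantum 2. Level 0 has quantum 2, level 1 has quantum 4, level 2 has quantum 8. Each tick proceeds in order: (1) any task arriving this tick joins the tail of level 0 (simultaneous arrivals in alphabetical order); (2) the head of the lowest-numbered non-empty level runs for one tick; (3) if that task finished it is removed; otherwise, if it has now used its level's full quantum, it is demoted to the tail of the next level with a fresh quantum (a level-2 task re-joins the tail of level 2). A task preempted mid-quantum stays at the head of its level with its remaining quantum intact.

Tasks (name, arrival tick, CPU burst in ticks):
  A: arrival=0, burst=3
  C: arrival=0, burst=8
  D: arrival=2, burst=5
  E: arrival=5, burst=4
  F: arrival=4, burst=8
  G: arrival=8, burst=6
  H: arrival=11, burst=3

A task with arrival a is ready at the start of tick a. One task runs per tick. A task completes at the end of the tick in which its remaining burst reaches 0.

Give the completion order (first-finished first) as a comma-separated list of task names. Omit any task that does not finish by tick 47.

t=0: L0/L1/L2 = AC/-/- → run A
t=1: L0/L1/L2 = AC/-/- → run A
t=2: L0/L1/L2 = CD/A/- → run C
t=3: L0/L1/L2 = CD/A/- → run C
t=4: L0/L1/L2 = DF/AC/- → run D
t=5: L0/L1/L2 = DFE/AC/- → run D
t=6: L0/L1/L2 = FE/ACD/- → run F
t=7: L0/L1/L2 = FE/ACD/- → run F
t=8: L0/L1/L2 = EG/ACDF/- → run E
t=9: L0/L1/L2 = EG/ACDF/- → run E
t=10: L0/L1/L2 = G/ACDFE/- → run G
t=11: L0/L1/L2 = GH/ACDFE/- → run G
t=12: L0/L1/L2 = H/ACDFEG/- → run H
t=13: L0/L1/L2 = H/ACDFEG/- → run H
t=14: L0/L1/L2 = -/ACDFEGH/- → run A
t=15: L0/L1/L2 = -/CDFEGH/- → run C
t=16: L0/L1/L2 = -/CDFEGH/- → run C
t=17: L0/L1/L2 = -/CDFEGH/- → run C
t=18: L0/L1/L2 = -/CDFEGH/- → run C
t=19: L0/L1/L2 = -/DFEGH/C → run D
t=20: L0/L1/L2 = -/DFEGH/C → run D
t=21: L0/L1/L2 = -/DFEGH/C → run D
t=22: L0/L1/L2 = -/FEGH/C → run F
t=23: L0/L1/L2 = -/FEGH/C → run F
t=24: L0/L1/L2 = -/FEGH/C → run F
t=25: L0/L1/L2 = -/FEGH/C → run F
t=26: L0/L1/L2 = -/EGH/CF → run E
t=27: L0/L1/L2 = -/EGH/CF → run E
t=28: L0/L1/L2 = -/GH/CF → run G
t=29: L0/L1/L2 = -/GH/CF → run G
t=30: L0/L1/L2 = -/GH/CF → run G
t=31: L0/L1/L2 = -/GH/CF → run G
t=32: L0/L1/L2 = -/H/CF → run H
t=33: L0/L1/L2 = -/-/CF → run C
t=34: L0/L1/L2 = -/-/CF → run C
t=35: L0/L1/L2 = -/-/F → run F
t=36: L0/L1/L2 = -/-/F → run F
t=37: (idle)
t=38: (idle)
t=39: (idle)
t=40: (idle)
t=41: (idle)
t=42: (idle)
t=43: (idle)
t=44: (idle)
t=45: (idle)
t=46: (idle)
t=47: (idle)

completion order = A, D, E, G, H, C, F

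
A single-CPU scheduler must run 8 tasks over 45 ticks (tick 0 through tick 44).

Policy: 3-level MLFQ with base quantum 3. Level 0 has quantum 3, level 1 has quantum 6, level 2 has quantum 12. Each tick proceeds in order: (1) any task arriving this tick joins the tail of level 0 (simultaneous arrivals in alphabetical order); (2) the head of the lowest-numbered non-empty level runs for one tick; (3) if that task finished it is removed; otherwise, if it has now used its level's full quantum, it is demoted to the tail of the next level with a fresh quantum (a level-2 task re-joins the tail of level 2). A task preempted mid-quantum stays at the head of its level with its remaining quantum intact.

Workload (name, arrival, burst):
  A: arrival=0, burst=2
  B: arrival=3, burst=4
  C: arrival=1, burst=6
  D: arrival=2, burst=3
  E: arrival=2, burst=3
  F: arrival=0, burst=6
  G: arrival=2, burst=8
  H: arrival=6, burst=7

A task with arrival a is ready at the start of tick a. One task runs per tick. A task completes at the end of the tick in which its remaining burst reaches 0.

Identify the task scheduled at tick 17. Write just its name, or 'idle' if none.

running at tick 17 = B

t=0: L0/L1/L2 = AF/-/- → run A
t=1: L0/L1/L2 = AFC/-/- → run A
t=2: L0/L1/L2 = FCDEG/-/- → run F
t=3: L0/L1/L2 = FCDEGB/-/- → run F
t=4: L0/L1/L2 = FCDEGB/-/- → run F
t=5: L0/L1/L2 = CDEGB/F/- → run C
t=6: L0/L1/L2 = CDEGBH/F/- → run C
t=7: L0/L1/L2 = CDEGBH/F/- → run C
t=8: L0/L1/L2 = DEGBH/FC/- → run D
t=9: L0/L1/L2 = DEGBH/FC/- → run D
t=10: L0/L1/L2 = DEGBH/FC/- → run D
t=11: L0/L1/L2 = EGBH/FC/- → run E
t=12: L0/L1/L2 = EGBH/FC/- → run E
t=13: L0/L1/L2 = EGBH/FC/- → run E
t=14: L0/L1/L2 = GBH/FC/- → run G
t=15: L0/L1/L2 = GBH/FC/- → run G
t=16: L0/L1/L2 = GBH/FC/- → run G
t=17: L0/L1/L2 = BH/FCG/- → run B
t=18: L0/L1/L2 = BH/FCG/- → run B
t=19: L0/L1/L2 = BH/FCG/- → run B
t=20: L0/L1/L2 = H/FCGB/- → run H
t=21: L0/L1/L2 = H/FCGB/- → run H
t=22: L0/L1/L2 = H/FCGB/- → run H
t=23: L0/L1/L2 = -/FCGBH/- → run F
t=24: L0/L1/L2 = -/FCGBH/- → run F
t=25: L0/L1/L2 = -/FCGBH/- → run F
t=26: L0/L1/L2 = -/CGBH/- → run C
t=27: L0/L1/L2 = -/CGBH/- → run C
t=28: L0/L1/L2 = -/CGBH/- → run C
t=29: L0/L1/L2 = -/GBH/- → run G
t=30: L0/L1/L2 = -/GBH/- → run G
t=31: L0/L1/L2 = -/GBH/- → run G
t=32: L0/L1/L2 = -/GBH/- → run G
t=33: L0/L1/L2 = -/GBH/- → run G
t=34: L0/L1/L2 = -/BH/- → run B
t=35: L0/L1/L2 = -/H/- → run H
t=36: L0/L1/L2 = -/H/- → run H
t=37: L0/L1/L2 = -/H/- → run H
t=38: L0/L1/L2 = -/H/- → run H
t=39: (idle)
t=40: (idle)
t=41: (idle)
t=42: (idle)
t=43: (idle)
t=44: (idle)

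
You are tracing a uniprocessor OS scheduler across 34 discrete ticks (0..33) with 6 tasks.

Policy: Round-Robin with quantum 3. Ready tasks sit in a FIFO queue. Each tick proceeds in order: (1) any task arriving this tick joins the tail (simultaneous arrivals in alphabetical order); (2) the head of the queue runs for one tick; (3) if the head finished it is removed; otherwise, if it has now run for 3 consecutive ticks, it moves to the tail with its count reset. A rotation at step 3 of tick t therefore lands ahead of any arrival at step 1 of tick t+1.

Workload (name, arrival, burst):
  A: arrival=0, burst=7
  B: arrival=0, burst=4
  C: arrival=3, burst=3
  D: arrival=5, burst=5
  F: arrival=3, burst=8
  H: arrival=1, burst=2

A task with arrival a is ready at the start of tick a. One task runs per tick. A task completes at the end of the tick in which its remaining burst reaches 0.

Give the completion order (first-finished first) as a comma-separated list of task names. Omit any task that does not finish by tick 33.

t=0: queue=[A,B] q_used=0 → run A
t=1: queue=[A,B,H] q_used=1 → run A
t=2: queue=[A,B,H] q_used=2 → run A
t=3: queue=[B,H,A,C,F] q_used=0 → run B
t=4: queue=[B,H,A,C,F] q_used=1 → run B
t=5: queue=[B,H,A,C,F,D] q_used=2 → run B
t=6: queue=[H,A,C,F,D,B] q_used=0 → run H
t=7: queue=[H,A,C,F,D,B] q_used=1 → run H
t=8: queue=[A,C,F,D,B] q_used=0 → run A
t=9: queue=[A,C,F,D,B] q_used=1 → run A
t=10: queue=[A,C,F,D,B] q_used=2 → run A
t=11: queue=[C,F,D,B,A] q_used=0 → run C
t=12: queue=[C,F,D,B,A] q_used=1 → run C
t=13: queue=[C,F,D,B,A] q_used=2 → run C
t=14: queue=[F,D,B,A] q_used=0 → run F
t=15: queue=[F,D,B,A] q_used=1 → run F
t=16: queue=[F,D,B,A] q_used=2 → run F
t=17: queue=[D,B,A,F] q_used=0 → run D
t=18: queue=[D,B,A,F] q_used=1 → run D
t=19: queue=[D,B,A,F] q_used=2 → run D
t=20: queue=[B,A,F,D] q_used=0 → run B
t=21: queue=[A,F,D] q_used=0 → run A
t=22: queue=[F,D] q_used=0 → run F
t=23: queue=[F,D] q_used=1 → run F
t=24: queue=[F,D] q_used=2 → run F
t=25: queue=[D,F] q_used=0 → run D
t=26: queue=[D,F] q_used=1 → run D
t=27: queue=[F] q_used=0 → run F
t=28: queue=[F] q_used=1 → run F
t=29: (idle)
t=30: (idle)
t=31: (idle)
t=32: (idle)
t=33: (idle)

completion order = H, C, B, A, D, F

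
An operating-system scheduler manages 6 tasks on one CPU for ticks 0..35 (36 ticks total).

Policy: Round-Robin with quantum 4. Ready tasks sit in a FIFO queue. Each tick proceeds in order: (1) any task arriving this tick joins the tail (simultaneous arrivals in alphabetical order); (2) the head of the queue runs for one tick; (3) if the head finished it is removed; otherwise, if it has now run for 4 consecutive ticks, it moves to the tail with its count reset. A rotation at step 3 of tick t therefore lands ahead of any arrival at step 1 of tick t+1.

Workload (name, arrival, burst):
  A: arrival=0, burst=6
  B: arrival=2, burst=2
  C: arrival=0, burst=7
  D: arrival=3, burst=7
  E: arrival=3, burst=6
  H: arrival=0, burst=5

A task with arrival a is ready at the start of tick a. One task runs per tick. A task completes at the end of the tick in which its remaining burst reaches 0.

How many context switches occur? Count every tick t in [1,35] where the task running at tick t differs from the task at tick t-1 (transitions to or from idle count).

context switches = 11

t=0: queue=[A,C,H] q_used=0 → run A
t=1: queue=[A,C,H] q_used=1 → run A
t=2: queue=[A,C,H,B] q_used=2 → run A
t=3: queue=[A,C,H,B,D,E] q_used=3 → run A
t=4: queue=[C,H,B,D,E,A] q_used=0 → run C
t=5: queue=[C,H,B,D,E,A] q_used=1 → run C
t=6: queue=[C,H,B,D,E,A] q_used=2 → run C
t=7: queue=[C,H,B,D,E,A] q_used=3 → run C
t=8: queue=[H,B,D,E,A,C] q_used=0 → run H
t=9: queue=[H,B,D,E,A,C] q_used=1 → run H
t=10: queue=[H,B,D,E,A,C] q_used=2 → run H
t=11: queue=[H,B,D,E,A,C] q_used=3 → run H
t=12: queue=[B,D,E,A,C,H] q_used=0 → run B
t=13: queue=[B,D,E,A,C,H] q_used=1 → run B
t=14: queue=[D,E,A,C,H] q_used=0 → run D
t=15: queue=[D,E,A,C,H] q_used=1 → run D
t=16: queue=[D,E,A,C,H] q_used=2 → run D
t=17: queue=[D,E,A,C,H] q_used=3 → run D
t=18: queue=[E,A,C,H,D] q_used=0 → run E
t=19: queue=[E,A,C,H,D] q_used=1 → run E
t=20: queue=[E,A,C,H,D] q_used=2 → run E
t=21: queue=[E,A,C,H,D] q_used=3 → run E
t=22: queue=[A,C,H,D,E] q_used=0 → run A
t=23: queue=[A,C,H,D,E] q_used=1 → run A
t=24: queue=[C,H,D,E] q_used=0 → run C
t=25: queue=[C,H,D,E] q_used=1 → run C
t=26: queue=[C,H,D,E] q_used=2 → run C
t=27: queue=[H,D,E] q_used=0 → run H
t=28: queue=[D,E] q_used=0 → run D
t=29: queue=[D,E] q_used=1 → run D
t=30: queue=[D,E] q_used=2 → run D
t=31: queue=[E] q_used=0 → run E
t=32: queue=[E] q_used=1 → run E
t=33: (idle)
t=34: (idle)
t=35: (idle)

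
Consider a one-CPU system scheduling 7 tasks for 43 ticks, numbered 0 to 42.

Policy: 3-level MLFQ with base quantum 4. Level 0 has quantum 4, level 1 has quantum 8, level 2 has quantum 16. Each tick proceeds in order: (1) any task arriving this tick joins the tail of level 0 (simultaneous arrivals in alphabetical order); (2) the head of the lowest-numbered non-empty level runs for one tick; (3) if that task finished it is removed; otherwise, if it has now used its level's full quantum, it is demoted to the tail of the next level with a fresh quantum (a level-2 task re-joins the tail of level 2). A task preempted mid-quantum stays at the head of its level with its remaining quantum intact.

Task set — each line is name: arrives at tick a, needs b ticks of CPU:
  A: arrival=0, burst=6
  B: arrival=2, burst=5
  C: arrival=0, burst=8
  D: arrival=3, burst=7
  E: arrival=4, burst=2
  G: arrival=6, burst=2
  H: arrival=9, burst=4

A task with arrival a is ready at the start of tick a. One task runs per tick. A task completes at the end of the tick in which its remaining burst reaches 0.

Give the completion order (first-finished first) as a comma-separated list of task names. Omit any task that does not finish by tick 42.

completion order = E, G, H, A, C, B, D

t=0: L0/L1/L2 = AC/-/- → run A
t=1: L0/L1/L2 = AC/-/- → run A
t=2: L0/L1/L2 = ACB/-/- → run A
t=3: L0/L1/L2 = ACBD/-/- → run A
t=4: L0/L1/L2 = CBDE/A/- → run C
t=5: L0/L1/L2 = CBDE/A/- → run C
t=6: L0/L1/L2 = CBDEG/A/- → run C
t=7: L0/L1/L2 = CBDEG/A/- → run C
t=8: L0/L1/L2 = BDEG/AC/- → run B
t=9: L0/L1/L2 = BDEGH/AC/- → run B
t=10: L0/L1/L2 = BDEGH/AC/- → run B
t=11: L0/L1/L2 = BDEGH/AC/- → run B
t=12: L0/L1/L2 = DEGH/ACB/- → run D
t=13: L0/L1/L2 = DEGH/ACB/- → run D
t=14: L0/L1/L2 = DEGH/ACB/- → run D
t=15: L0/L1/L2 = DEGH/ACB/- → run D
t=16: L0/L1/L2 = EGH/ACBD/- → run E
t=17: L0/L1/L2 = EGH/ACBD/- → run E
t=18: L0/L1/L2 = GH/ACBD/- → run G
t=19: L0/L1/L2 = GH/ACBD/- → run G
t=20: L0/L1/L2 = H/ACBD/- → run H
t=21: L0/L1/L2 = H/ACBD/- → run H
t=22: L0/L1/L2 = H/ACBD/- → run H
t=23: L0/L1/L2 = H/ACBD/- → run H
t=24: L0/L1/L2 = -/ACBD/- → run A
t=25: L0/L1/L2 = -/ACBD/- → run A
t=26: L0/L1/L2 = -/CBD/- → run C
t=27: L0/L1/L2 = -/CBD/- → run C
t=28: L0/L1/L2 = -/CBD/- → run C
t=29: L0/L1/L2 = -/CBD/- → run C
t=30: L0/L1/L2 = -/BD/- → run B
t=31: L0/L1/L2 = -/D/- → run D
t=32: L0/L1/L2 = -/D/- → run D
t=33: L0/L1/L2 = -/D/- → run D
t=34: (idle)
t=35: (idle)
t=36: (idle)
t=37: (idle)
t=38: (idle)
t=39: (idle)
t=40: (idle)
t=41: (idle)
t=42: (idle)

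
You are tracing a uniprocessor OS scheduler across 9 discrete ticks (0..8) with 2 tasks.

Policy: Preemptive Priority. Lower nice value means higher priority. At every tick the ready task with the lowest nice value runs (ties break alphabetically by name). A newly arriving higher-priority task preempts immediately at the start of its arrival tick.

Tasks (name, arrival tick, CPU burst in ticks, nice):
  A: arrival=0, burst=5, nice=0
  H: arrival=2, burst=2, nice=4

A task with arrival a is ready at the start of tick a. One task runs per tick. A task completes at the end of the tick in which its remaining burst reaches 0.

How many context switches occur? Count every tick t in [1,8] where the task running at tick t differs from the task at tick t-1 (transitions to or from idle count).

context switches = 2

t=0: ready={A} → run A
t=1: ready={A} → run A
t=2: ready={A,H} → run A
t=3: ready={A,H} → run A
t=4: ready={A,H} → run A
t=5: ready={H} → run H
t=6: ready={H} → run H
t=7: (idle)
t=8: (idle)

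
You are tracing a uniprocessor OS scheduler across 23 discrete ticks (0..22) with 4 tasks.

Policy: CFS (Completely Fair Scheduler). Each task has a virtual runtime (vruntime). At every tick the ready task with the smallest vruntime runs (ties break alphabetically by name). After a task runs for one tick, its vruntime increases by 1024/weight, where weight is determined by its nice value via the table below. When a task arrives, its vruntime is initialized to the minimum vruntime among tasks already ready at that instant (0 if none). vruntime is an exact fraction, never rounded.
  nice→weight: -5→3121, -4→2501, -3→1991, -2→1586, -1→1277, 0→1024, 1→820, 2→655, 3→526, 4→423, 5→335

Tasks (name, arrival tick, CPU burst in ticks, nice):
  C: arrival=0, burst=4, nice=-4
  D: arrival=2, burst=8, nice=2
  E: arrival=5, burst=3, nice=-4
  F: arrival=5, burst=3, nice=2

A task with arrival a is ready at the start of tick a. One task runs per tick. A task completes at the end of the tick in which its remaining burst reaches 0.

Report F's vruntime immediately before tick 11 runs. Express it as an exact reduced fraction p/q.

t=0: vr[C=0] → run C
t=1: vr[C=1024/2501] → run C
t=2: vr[C=2048/2501 D=2048/2501] → run C
t=3: vr[C=3072/2501 D=2048/2501] → run D
t=4: vr[C=3072/2501 D=3902464/1638155] → run C
t=5: vr[D=3902464/1638155 E=3902464/1638155 F=3902464/1638155] → run D
t=6: vr[D=6463488/1638155 E=3902464/1638155 F=3902464/1638155] → run E
t=7: vr[D=6463488/1638155 E=4573184/1638155 F=3902464/1638155] → run F
t=8: vr[D=6463488/1638155 E=4573184/1638155 F=6463488/1638155] → run E
t=9: vr[D=6463488/1638155 E=5243904/1638155 F=6463488/1638155] → run E
t=10: vr[D=6463488/1638155 F=6463488/1638155] → run D
t=11: vr[D=9024512/1638155 F=6463488/1638155] → run F
t=12: vr[D=9024512/1638155 F=9024512/1638155] → run D
t=13: vr[D=11585536/1638155 F=9024512/1638155] → run F
t=14: vr[D=11585536/1638155] → run D
t=15: vr[D=2829312/327631] → run D
t=16: vr[D=16707584/1638155] → run D
t=17: vr[D=19268608/1638155] → run D
t=18: (idle)
t=19: (idle)
t=20: (idle)
t=21: (idle)
t=22: (idle)

vruntime(F, start of tick 11) = 6463488/1638155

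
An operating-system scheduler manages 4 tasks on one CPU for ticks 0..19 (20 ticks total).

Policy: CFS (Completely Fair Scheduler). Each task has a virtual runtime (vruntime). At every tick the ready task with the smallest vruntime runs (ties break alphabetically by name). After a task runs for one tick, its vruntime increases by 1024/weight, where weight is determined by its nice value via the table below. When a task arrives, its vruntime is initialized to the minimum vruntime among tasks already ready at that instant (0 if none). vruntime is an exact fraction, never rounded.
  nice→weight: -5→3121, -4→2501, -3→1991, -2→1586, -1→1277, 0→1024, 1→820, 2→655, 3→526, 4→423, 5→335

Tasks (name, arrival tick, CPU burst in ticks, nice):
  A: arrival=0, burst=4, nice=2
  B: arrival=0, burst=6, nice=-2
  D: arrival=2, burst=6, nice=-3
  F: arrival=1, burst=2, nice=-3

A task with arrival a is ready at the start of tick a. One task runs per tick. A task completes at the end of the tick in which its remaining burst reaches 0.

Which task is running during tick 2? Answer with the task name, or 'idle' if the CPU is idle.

running at tick 2 = D

t=0: vr[A=0 B=0] → run A
t=1: vr[A=1024/655 B=0 F=0] → run B
t=2: vr[A=1024/655 B=512/793 D=0 F=0] → run D
t=3: vr[A=1024/655 B=512/793 D=1024/1991 F=0] → run F
t=4: vr[A=1024/655 B=512/793 D=1024/1991 F=1024/1991] → run D
t=5: vr[A=1024/655 B=512/793 D=2048/1991 F=1024/1991] → run F
t=6: vr[A=1024/655 B=512/793 D=2048/1991] → run B
t=7: vr[A=1024/655 B=1024/793 D=2048/1991] → run D
t=8: vr[A=1024/655 B=1024/793 D=3072/1991] → run B
t=9: vr[A=1024/655 B=1536/793 D=3072/1991] → run D
t=10: vr[A=1024/655 B=1536/793 D=4096/1991] → run A
t=11: vr[A=2048/655 B=1536/793 D=4096/1991] → run B
t=12: vr[A=2048/655 B=2048/793 D=4096/1991] → run D
t=13: vr[A=2048/655 B=2048/793 D=5120/1991] → run D
t=14: vr[A=2048/655 B=2048/793] → run B
t=15: vr[A=2048/655 B=2560/793] → run A
t=16: vr[A=3072/655 B=2560/793] → run B
t=17: vr[A=3072/655] → run A
t=18: (idle)
t=19: (idle)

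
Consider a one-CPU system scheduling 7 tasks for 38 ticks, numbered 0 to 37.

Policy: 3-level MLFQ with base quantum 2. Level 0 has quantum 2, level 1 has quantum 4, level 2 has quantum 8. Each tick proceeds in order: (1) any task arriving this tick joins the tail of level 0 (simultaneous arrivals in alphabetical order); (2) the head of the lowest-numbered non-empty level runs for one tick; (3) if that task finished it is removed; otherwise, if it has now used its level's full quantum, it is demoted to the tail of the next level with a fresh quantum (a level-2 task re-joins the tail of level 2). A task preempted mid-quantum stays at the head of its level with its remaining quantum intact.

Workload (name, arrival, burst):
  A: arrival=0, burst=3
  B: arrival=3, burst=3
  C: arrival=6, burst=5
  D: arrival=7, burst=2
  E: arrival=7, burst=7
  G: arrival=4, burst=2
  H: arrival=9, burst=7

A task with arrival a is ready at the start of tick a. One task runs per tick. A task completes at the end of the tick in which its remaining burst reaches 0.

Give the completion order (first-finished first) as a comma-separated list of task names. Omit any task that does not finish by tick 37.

completion order = A, G, D, B, C, E, H

t=0: L0/L1/L2 = A/-/- → run A
t=1: L0/L1/L2 = A/-/- → run A
t=2: L0/L1/L2 = -/A/- → run A
t=3: L0/L1/L2 = B/-/- → run B
t=4: L0/L1/L2 = BG/-/- → run B
t=5: L0/L1/L2 = G/B/- → run G
t=6: L0/L1/L2 = GC/B/- → run G
t=7: L0/L1/L2 = CDE/B/- → run C
t=8: L0/L1/L2 = CDE/B/- → run C
t=9: L0/L1/L2 = DEH/BC/- → run D
t=10: L0/L1/L2 = DEH/BC/- → run D
t=11: L0/L1/L2 = EH/BC/- → run E
t=12: L0/L1/L2 = EH/BC/- → run E
t=13: L0/L1/L2 = H/BCE/- → run H
t=14: L0/L1/L2 = H/BCE/- → run H
t=15: L0/L1/L2 = -/BCEH/- → run B
t=16: L0/L1/L2 = -/CEH/- → run C
t=17: L0/L1/L2 = -/CEH/- → run C
t=18: L0/L1/L2 = -/CEH/- → run C
t=19: L0/L1/L2 = -/EH/- → run E
t=20: L0/L1/L2 = -/EH/- → run E
t=21: L0/L1/L2 = -/EH/- → run E
t=22: L0/L1/L2 = -/EH/- → run E
t=23: L0/L1/L2 = -/H/E → run H
t=24: L0/L1/L2 = -/H/E → run H
t=25: L0/L1/L2 = -/H/E → run H
t=26: L0/L1/L2 = -/H/E → run H
t=27: L0/L1/L2 = -/-/EH → run E
t=28: L0/L1/L2 = -/-/H → run H
t=29: (idle)
t=30: (idle)
t=31: (idle)
t=32: (idle)
t=33: (idle)
t=34: (idle)
t=35: (idle)
t=36: (idle)
t=37: (idle)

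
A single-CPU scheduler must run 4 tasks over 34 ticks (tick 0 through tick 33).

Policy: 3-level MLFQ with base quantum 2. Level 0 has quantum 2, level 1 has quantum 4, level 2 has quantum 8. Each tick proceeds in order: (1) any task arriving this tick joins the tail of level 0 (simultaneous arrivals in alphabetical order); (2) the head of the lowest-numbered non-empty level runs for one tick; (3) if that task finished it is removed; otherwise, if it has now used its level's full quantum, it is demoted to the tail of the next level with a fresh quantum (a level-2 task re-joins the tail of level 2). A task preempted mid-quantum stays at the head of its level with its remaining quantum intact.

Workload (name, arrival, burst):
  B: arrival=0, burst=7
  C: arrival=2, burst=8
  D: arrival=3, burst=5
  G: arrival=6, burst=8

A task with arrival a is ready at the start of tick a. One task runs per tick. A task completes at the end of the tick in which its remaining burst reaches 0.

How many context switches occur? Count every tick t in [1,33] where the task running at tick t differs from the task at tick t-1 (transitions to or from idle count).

context switches = 11

t=0: L0/L1/L2 = B/-/- → run B
t=1: L0/L1/L2 = B/-/- → run B
t=2: L0/L1/L2 = C/B/- → run C
t=3: L0/L1/L2 = CD/B/- → run C
t=4: L0/L1/L2 = D/BC/- → run D
t=5: L0/L1/L2 = D/BC/- → run D
t=6: L0/L1/L2 = G/BCD/- → run G
t=7: L0/L1/L2 = G/BCD/- → run G
t=8: L0/L1/L2 = -/BCDG/- → run B
t=9: L0/L1/L2 = -/BCDG/- → run B
t=10: L0/L1/L2 = -/BCDG/- → run B
t=11: L0/L1/L2 = -/BCDG/- → run B
t=12: L0/L1/L2 = -/CDG/B → run C
t=13: L0/L1/L2 = -/CDG/B → run C
t=14: L0/L1/L2 = -/CDG/B → run C
t=15: L0/L1/L2 = -/CDG/B → run C
t=16: L0/L1/L2 = -/DG/BC → run D
t=17: L0/L1/L2 = -/DG/BC → run D
t=18: L0/L1/L2 = -/DG/BC → run D
t=19: L0/L1/L2 = -/G/BC → run G
t=20: L0/L1/L2 = -/G/BC → run G
t=21: L0/L1/L2 = -/G/BC → run G
t=22: L0/L1/L2 = -/G/BC → run G
t=23: L0/L1/L2 = -/-/BCG → run B
t=24: L0/L1/L2 = -/-/CG → run C
t=25: L0/L1/L2 = -/-/CG → run C
t=26: L0/L1/L2 = -/-/G → run G
t=27: L0/L1/L2 = -/-/G → run G
t=28: (idle)
t=29: (idle)
t=30: (idle)
t=31: (idle)
t=32: (idle)
t=33: (idle)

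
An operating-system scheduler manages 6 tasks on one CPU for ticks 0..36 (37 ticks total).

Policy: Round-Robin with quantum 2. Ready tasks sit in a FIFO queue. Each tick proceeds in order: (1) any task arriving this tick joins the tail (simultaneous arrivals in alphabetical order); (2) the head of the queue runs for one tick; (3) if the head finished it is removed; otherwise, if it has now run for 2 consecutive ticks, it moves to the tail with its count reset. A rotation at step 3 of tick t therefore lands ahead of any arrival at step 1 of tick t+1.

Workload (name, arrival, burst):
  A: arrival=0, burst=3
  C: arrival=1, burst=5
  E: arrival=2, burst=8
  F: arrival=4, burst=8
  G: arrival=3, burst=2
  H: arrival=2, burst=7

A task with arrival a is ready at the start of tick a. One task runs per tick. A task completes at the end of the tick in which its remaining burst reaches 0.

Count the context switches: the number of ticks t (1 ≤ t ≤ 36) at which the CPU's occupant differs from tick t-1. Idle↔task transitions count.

t=0: queue=[A] q_used=0 → run A
t=1: queue=[A,C] q_used=1 → run A
t=2: queue=[C,A,E,H] q_used=0 → run C
t=3: queue=[C,A,E,H,G] q_used=1 → run C
t=4: queue=[A,E,H,G,C,F] q_used=0 → run A
t=5: queue=[E,H,G,C,F] q_used=0 → run E
t=6: queue=[E,H,G,C,F] q_used=1 → run E
t=7: queue=[H,G,C,F,E] q_used=0 → run H
t=8: queue=[H,G,C,F,E] q_used=1 → run H
t=9: queue=[G,C,F,E,H] q_used=0 → run G
t=10: queue=[G,C,F,E,H] q_used=1 → run G
t=11: queue=[C,F,E,H] q_used=0 → run C
t=12: queue=[C,F,E,H] q_used=1 → run C
t=13: queue=[F,E,H,C] q_used=0 → run F
t=14: queue=[F,E,H,C] q_used=1 → run F
t=15: queue=[E,H,C,F] q_used=0 → run E
t=16: queue=[E,H,C,F] q_used=1 → run E
t=17: queue=[H,C,F,E] q_used=0 → run H
t=18: queue=[H,C,F,E] q_used=1 → run H
t=19: queue=[C,F,E,H] q_used=0 → run C
t=20: queue=[F,E,H] q_used=0 → run F
t=21: queue=[F,E,H] q_used=1 → run F
t=22: queue=[E,H,F] q_used=0 → run E
t=23: queue=[E,H,F] q_used=1 → run E
t=24: queue=[H,F,E] q_used=0 → run H
t=25: queue=[H,F,E] q_used=1 → run H
t=26: queue=[F,E,H] q_used=0 → run F
t=27: queue=[F,E,H] q_used=1 → run F
t=28: queue=[E,H,F] q_used=0 → run E
t=29: queue=[E,H,F] q_used=1 → run E
t=30: queue=[H,F] q_used=0 → run H
t=31: queue=[F] q_used=0 → run F
t=32: queue=[F] q_used=1 → run F
t=33: (idle)
t=34: (idle)
t=35: (idle)
t=36: (idle)

context switches = 18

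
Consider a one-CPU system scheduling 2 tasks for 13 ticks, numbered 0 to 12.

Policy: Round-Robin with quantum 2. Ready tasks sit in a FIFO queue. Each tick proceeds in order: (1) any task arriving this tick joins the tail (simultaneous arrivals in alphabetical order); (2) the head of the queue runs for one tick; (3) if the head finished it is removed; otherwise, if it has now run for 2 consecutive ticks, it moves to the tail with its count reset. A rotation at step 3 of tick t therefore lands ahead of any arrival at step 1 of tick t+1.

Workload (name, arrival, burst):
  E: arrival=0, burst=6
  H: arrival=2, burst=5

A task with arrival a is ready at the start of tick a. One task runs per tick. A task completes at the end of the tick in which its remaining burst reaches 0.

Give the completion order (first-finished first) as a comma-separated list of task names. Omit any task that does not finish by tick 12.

t=0: queue=[E] q_used=0 → run E
t=1: queue=[E] q_used=1 → run E
t=2: queue=[E,H] q_used=0 → run E
t=3: queue=[E,H] q_used=1 → run E
t=4: queue=[H,E] q_used=0 → run H
t=5: queue=[H,E] q_used=1 → run H
t=6: queue=[E,H] q_used=0 → run E
t=7: queue=[E,H] q_used=1 → run E
t=8: queue=[H] q_used=0 → run H
t=9: queue=[H] q_used=1 → run H
t=10: queue=[H] q_used=0 → run H
t=11: (idle)
t=12: (idle)

completion order = E, H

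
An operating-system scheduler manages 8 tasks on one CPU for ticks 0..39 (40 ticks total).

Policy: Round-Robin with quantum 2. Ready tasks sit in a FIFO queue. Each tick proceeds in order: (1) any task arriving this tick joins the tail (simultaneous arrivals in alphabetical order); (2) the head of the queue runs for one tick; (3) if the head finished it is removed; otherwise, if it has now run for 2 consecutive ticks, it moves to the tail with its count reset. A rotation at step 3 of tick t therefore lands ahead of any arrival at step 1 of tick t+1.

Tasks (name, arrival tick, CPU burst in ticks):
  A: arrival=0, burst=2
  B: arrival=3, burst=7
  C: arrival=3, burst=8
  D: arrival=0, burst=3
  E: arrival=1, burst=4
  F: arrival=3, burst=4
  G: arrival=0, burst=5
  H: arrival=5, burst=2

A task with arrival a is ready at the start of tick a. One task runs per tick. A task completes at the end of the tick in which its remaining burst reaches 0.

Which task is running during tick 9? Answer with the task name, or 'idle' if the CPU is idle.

t=0: queue=[A,D,G] q_used=0 → run A
t=1: queue=[A,D,G,E] q_used=1 → run A
t=2: queue=[D,G,E] q_used=0 → run D
t=3: queue=[D,G,E,B,C,F] q_used=1 → run D
t=4: queue=[G,E,B,C,F,D] q_used=0 → run G
t=5: queue=[G,E,B,C,F,D,H] q_used=1 → run G
t=6: queue=[E,B,C,F,D,H,G] q_used=0 → run E
t=7: queue=[E,B,C,F,D,H,G] q_used=1 → run E
t=8: queue=[B,C,F,D,H,G,E] q_used=0 → run B
t=9: queue=[B,C,F,D,H,G,E] q_used=1 → run B
t=10: queue=[C,F,D,H,G,E,B] q_used=0 → run C
t=11: queue=[C,F,D,H,G,E,B] q_used=1 → run C
t=12: queue=[F,D,H,G,E,B,C] q_used=0 → run F
t=13: queue=[F,D,H,G,E,B,C] q_used=1 → run F
t=14: queue=[D,H,G,E,B,C,F] q_used=0 → run D
t=15: queue=[H,G,E,B,C,F] q_used=0 → run H
t=16: queue=[H,G,E,B,C,F] q_used=1 → run H
t=17: queue=[G,E,B,C,F] q_used=0 → run G
t=18: queue=[G,E,B,C,F] q_used=1 → run G
t=19: queue=[E,B,C,F,G] q_used=0 → run E
t=20: queue=[E,B,C,F,G] q_used=1 → run E
t=21: queue=[B,C,F,G] q_used=0 → run B
t=22: queue=[B,C,F,G] q_used=1 → run B
t=23: queue=[C,F,G,B] q_used=0 → run C
t=24: queue=[C,F,G,B] q_used=1 → run C
t=25: queue=[F,G,B,C] q_used=0 → run F
t=26: queue=[F,G,B,C] q_used=1 → run F
t=27: queue=[G,B,C] q_used=0 → run G
t=28: queue=[B,C] q_used=0 → run B
t=29: queue=[B,C] q_used=1 → run B
t=30: queue=[C,B] q_used=0 → run C
t=31: queue=[C,B] q_used=1 → run C
t=32: queue=[B,C] q_used=0 → run B
t=33: queue=[C] q_used=0 → run C
t=34: queue=[C] q_used=1 → run C
t=35: (idle)
t=36: (idle)
t=37: (idle)
t=38: (idle)
t=39: (idle)

running at tick 9 = B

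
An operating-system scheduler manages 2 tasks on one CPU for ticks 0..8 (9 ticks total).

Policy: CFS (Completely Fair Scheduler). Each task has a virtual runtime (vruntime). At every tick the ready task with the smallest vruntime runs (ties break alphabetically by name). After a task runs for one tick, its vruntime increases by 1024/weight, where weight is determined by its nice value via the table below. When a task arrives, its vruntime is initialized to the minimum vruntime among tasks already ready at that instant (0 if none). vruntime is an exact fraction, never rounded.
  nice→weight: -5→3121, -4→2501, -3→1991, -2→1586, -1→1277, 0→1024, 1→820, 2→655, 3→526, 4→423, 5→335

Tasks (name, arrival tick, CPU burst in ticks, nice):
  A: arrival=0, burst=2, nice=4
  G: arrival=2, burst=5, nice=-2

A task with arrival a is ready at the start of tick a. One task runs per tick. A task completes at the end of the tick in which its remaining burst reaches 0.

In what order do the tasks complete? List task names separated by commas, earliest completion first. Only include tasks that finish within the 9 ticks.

completion order = A, G

t=0: vr[A=0] → run A
t=1: vr[A=1024/423] → run A
t=2: vr[G=0] → run G
t=3: vr[G=512/793] → run G
t=4: vr[G=1024/793] → run G
t=5: vr[G=1536/793] → run G
t=6: vr[G=2048/793] → run G
t=7: (idle)
t=8: (idle)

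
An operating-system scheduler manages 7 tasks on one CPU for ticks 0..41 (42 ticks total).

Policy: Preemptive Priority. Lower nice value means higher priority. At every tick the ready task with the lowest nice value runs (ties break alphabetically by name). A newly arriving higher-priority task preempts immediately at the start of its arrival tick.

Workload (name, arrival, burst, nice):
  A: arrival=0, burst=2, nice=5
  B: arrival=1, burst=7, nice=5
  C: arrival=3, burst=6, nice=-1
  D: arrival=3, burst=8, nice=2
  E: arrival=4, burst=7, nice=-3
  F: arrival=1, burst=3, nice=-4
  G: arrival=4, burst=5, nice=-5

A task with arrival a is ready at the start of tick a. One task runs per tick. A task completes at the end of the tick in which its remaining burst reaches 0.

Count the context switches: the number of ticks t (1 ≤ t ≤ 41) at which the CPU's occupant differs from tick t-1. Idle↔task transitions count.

t=0: ready={A} → run A
t=1: ready={A,B,F} → run F
t=2: ready={A,B,F} → run F
t=3: ready={A,B,C,D,F} → run F
t=4: ready={A,B,C,D,E,G} → run G
t=5: ready={A,B,C,D,E,G} → run G
t=6: ready={A,B,C,D,E,G} → run G
t=7: ready={A,B,C,D,E,G} → run G
t=8: ready={A,B,C,D,E,G} → run G
t=9: ready={A,B,C,D,E} → run E
t=10: ready={A,B,C,D,E} → run E
t=11: ready={A,B,C,D,E} → run E
t=12: ready={A,B,C,D,E} → run E
t=13: ready={A,B,C,D,E} → run E
t=14: ready={A,B,C,D,E} → run E
t=15: ready={A,B,C,D,E} → run E
t=16: ready={A,B,C,D} → run C
t=17: ready={A,B,C,D} → run C
t=18: ready={A,B,C,D} → run C
t=19: ready={A,B,C,D} → run C
t=20: ready={A,B,C,D} → run C
t=21: ready={A,B,C,D} → run C
t=22: ready={A,B,D} → run D
t=23: ready={A,B,D} → run D
t=24: ready={A,B,D} → run D
t=25: ready={A,B,D} → run D
t=26: ready={A,B,D} → run D
t=27: ready={A,B,D} → run D
t=28: ready={A,B,D} → run D
t=29: ready={A,B,D} → run D
t=30: ready={A,B} → run A
t=31: ready={B} → run B
t=32: ready={B} → run B
t=33: ready={B} → run B
t=34: ready={B} → run B
t=35: ready={B} → run B
t=36: ready={B} → run B
t=37: ready={B} → run B
t=38: (idle)
t=39: (idle)
t=40: (idle)
t=41: (idle)

context switches = 8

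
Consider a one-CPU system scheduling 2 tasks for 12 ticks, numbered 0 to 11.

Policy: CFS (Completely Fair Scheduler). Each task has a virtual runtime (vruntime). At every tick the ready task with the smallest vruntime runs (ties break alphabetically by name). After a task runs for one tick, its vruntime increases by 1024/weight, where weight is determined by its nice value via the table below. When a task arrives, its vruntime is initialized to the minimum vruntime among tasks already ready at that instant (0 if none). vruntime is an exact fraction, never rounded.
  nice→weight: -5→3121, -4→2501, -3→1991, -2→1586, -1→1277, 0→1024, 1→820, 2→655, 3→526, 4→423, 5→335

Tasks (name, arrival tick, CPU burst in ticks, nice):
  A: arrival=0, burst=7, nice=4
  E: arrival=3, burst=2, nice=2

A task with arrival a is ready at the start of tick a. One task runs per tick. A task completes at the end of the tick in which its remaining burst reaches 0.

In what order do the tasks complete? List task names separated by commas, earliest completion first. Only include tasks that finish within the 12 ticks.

completion order = E, A

t=0: vr[A=0] → run A
t=1: vr[A=1024/423] → run A
t=2: vr[A=2048/423] → run A
t=3: vr[A=1024/141 E=1024/141] → run A
t=4: vr[A=4096/423 E=1024/141] → run E
t=5: vr[A=4096/423 E=815104/92355] → run E
t=6: vr[A=4096/423] → run A
t=7: vr[A=5120/423] → run A
t=8: vr[A=2048/141] → run A
t=9: (idle)
t=10: (idle)
t=11: (idle)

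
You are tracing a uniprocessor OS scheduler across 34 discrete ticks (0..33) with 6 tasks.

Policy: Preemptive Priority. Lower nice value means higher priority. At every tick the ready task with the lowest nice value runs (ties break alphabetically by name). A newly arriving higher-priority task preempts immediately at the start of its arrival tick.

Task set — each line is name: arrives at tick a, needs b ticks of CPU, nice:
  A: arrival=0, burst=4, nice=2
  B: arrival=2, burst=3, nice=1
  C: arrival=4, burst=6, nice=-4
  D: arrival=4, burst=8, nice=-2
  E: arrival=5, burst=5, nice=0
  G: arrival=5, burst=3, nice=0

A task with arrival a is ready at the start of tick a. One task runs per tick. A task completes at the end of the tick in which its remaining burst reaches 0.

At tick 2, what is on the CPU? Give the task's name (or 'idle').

running at tick 2 = B

t=0: ready={A} → run A
t=1: ready={A} → run A
t=2: ready={A,B} → run B
t=3: ready={A,B} → run B
t=4: ready={A,B,C,D} → run C
t=5: ready={A,B,C,D,E,G} → run C
t=6: ready={A,B,C,D,E,G} → run C
t=7: ready={A,B,C,D,E,G} → run C
t=8: ready={A,B,C,D,E,G} → run C
t=9: ready={A,B,C,D,E,G} → run C
t=10: ready={A,B,D,E,G} → run D
t=11: ready={A,B,D,E,G} → run D
t=12: ready={A,B,D,E,G} → run D
t=13: ready={A,B,D,E,G} → run D
t=14: ready={A,B,D,E,G} → run D
t=15: ready={A,B,D,E,G} → run D
t=16: ready={A,B,D,E,G} → run D
t=17: ready={A,B,D,E,G} → run D
t=18: ready={A,B,E,G} → run E
t=19: ready={A,B,E,G} → run E
t=20: ready={A,B,E,G} → run E
t=21: ready={A,B,E,G} → run E
t=22: ready={A,B,E,G} → run E
t=23: ready={A,B,G} → run G
t=24: ready={A,B,G} → run G
t=25: ready={A,B,G} → run G
t=26: ready={A,B} → run B
t=27: ready={A} → run A
t=28: ready={A} → run A
t=29: (idle)
t=30: (idle)
t=31: (idle)
t=32: (idle)
t=33: (idle)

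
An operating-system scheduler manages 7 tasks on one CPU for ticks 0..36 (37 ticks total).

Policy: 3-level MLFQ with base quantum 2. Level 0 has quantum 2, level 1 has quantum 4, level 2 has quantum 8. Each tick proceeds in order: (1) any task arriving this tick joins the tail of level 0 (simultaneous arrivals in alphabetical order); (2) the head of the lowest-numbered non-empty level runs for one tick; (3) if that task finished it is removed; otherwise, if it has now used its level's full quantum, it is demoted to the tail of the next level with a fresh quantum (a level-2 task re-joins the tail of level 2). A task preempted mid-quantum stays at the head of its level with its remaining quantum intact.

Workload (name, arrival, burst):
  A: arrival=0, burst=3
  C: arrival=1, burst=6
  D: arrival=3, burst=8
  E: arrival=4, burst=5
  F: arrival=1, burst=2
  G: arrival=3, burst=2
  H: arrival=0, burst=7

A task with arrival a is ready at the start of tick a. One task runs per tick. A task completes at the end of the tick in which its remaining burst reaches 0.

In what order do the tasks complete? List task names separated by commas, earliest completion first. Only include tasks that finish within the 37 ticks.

completion order = F, G, A, C, E, H, D

t=0: L0/L1/L2 = AH/-/- → run A
t=1: L0/L1/L2 = AHCF/-/- → run A
t=2: L0/L1/L2 = HCF/A/- → run H
t=3: L0/L1/L2 = HCFDG/A/- → run H
t=4: L0/L1/L2 = CFDGE/AH/- → run C
t=5: L0/L1/L2 = CFDGE/AH/- → run C
t=6: L0/L1/L2 = FDGE/AHC/- → run F
t=7: L0/L1/L2 = FDGE/AHC/- → run F
t=8: L0/L1/L2 = DGE/AHC/- → run D
t=9: L0/L1/L2 = DGE/AHC/- → run D
t=10: L0/L1/L2 = GE/AHCD/- → run G
t=11: L0/L1/L2 = GE/AHCD/- → run G
t=12: L0/L1/L2 = E/AHCD/- → run E
t=13: L0/L1/L2 = E/AHCD/- → run E
t=14: L0/L1/L2 = -/AHCDE/- → run A
t=15: L0/L1/L2 = -/HCDE/- → run H
t=16: L0/L1/L2 = -/HCDE/- → run H
t=17: L0/L1/L2 = -/HCDE/- → run H
t=18: L0/L1/L2 = -/HCDE/- → run H
t=19: L0/L1/L2 = -/CDE/H → run C
t=20: L0/L1/L2 = -/CDE/H → run C
t=21: L0/L1/L2 = -/CDE/H → run C
t=22: L0/L1/L2 = -/CDE/H → run C
t=23: L0/L1/L2 = -/DE/H → run D
t=24: L0/L1/L2 = -/DE/H → run D
t=25: L0/L1/L2 = -/DE/H → run D
t=26: L0/L1/L2 = -/DE/H → run D
t=27: L0/L1/L2 = -/E/HD → run E
t=28: L0/L1/L2 = -/E/HD → run E
t=29: L0/L1/L2 = -/E/HD → run E
t=30: L0/L1/L2 = -/-/HD → run H
t=31: L0/L1/L2 = -/-/D → run D
t=32: L0/L1/L2 = -/-/D → run D
t=33: (idle)
t=34: (idle)
t=35: (idle)
t=36: (idle)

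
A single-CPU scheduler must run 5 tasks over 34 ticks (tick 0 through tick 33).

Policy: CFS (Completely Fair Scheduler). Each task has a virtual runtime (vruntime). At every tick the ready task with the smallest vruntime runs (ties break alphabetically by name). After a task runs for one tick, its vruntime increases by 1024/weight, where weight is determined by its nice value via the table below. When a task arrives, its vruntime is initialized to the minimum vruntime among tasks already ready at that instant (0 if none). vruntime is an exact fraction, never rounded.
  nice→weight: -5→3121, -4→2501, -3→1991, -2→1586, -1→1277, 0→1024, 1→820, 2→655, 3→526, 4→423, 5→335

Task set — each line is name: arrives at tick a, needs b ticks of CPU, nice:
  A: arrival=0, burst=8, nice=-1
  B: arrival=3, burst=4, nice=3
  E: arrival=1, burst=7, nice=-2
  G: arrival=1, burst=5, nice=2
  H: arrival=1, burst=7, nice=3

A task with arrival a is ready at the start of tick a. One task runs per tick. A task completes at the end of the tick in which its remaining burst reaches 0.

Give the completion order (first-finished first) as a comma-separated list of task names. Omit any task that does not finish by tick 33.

completion order = E, A, B, G, H

t=0: vr[A=0] → run A
t=1: vr[A=1024/1277 E=1024/1277 G=1024/1277 H=1024/1277] → run A
t=2: vr[A=2048/1277 E=1024/1277 G=1024/1277 H=1024/1277] → run E
t=3: vr[A=2048/1277 B=1024/1277 E=1465856/1012661 G=1024/1277 H=1024/1277] → run B
t=4: vr[A=2048/1277 B=923136/335851 E=1465856/1012661 G=1024/1277 H=1024/1277] → run G
t=5: vr[A=2048/1277 B=923136/335851 E=1465856/1012661 G=1978368/836435 H=1024/1277] → run H
t=6: vr[A=2048/1277 B=923136/335851 E=1465856/1012661 G=1978368/836435 H=923136/335851] → run E
t=7: vr[A=2048/1277 B=923136/335851 E=2119680/1012661 G=1978368/836435 H=923136/335851] → run A
t=8: vr[A=3072/1277 B=923136/335851 E=2119680/1012661 G=1978368/836435 H=923136/335851] → run E
t=9: vr[A=3072/1277 B=923136/335851 E=2773504/1012661 G=1978368/836435 H=923136/335851] → run G
t=10: vr[A=3072/1277 B=923136/335851 E=2773504/1012661 G=3286016/836435 H=923136/335851] → run A
t=11: vr[A=4096/1277 B=923136/335851 E=2773504/1012661 G=3286016/836435 H=923136/335851] → run E
t=12: vr[A=4096/1277 B=923136/335851 E=3427328/1012661 G=3286016/836435 H=923136/335851] → run B
t=13: vr[A=4096/1277 B=1576960/335851 E=3427328/1012661 G=3286016/836435 H=923136/335851] → run H
t=14: vr[A=4096/1277 B=1576960/335851 E=3427328/1012661 G=3286016/836435 H=1576960/335851] → run A
t=15: vr[A=5120/1277 B=1576960/335851 E=3427328/1012661 G=3286016/836435 H=1576960/335851] → run E
t=16: vr[A=5120/1277 B=1576960/335851 E=4081152/1012661 G=3286016/836435 H=1576960/335851] → run G
t=17: vr[A=5120/1277 B=1576960/335851 E=4081152/1012661 G=4593664/836435 H=1576960/335851] → run A
t=18: vr[A=6144/1277 B=1576960/335851 E=4081152/1012661 G=4593664/836435 H=1576960/335851] → run E
t=19: vr[A=6144/1277 B=1576960/335851 E=4734976/1012661 G=4593664/836435 H=1576960/335851] → run E
t=20: vr[A=6144/1277 B=1576960/335851 G=4593664/836435 H=1576960/335851] → run B
t=21: vr[A=6144/1277 B=2230784/335851 G=4593664/836435 H=1576960/335851] → run H
t=22: vr[A=6144/1277 B=2230784/335851 G=4593664/836435 H=2230784/335851] → run A
t=23: vr[A=7168/1277 B=2230784/335851 G=4593664/836435 H=2230784/335851] → run G
t=24: vr[A=7168/1277 B=2230784/335851 G=5901312/836435 H=2230784/335851] → run A
t=25: vr[B=2230784/335851 G=5901312/836435 H=2230784/335851] → run B
t=26: vr[G=5901312/836435 H=2230784/335851] → run H
t=27: vr[G=5901312/836435 H=2884608/335851] → run G
t=28: vr[H=2884608/335851] → run H
t=29: vr[H=3538432/335851] → run H
t=30: vr[H=4192256/335851] → run H
t=31: (idle)
t=32: (idle)
t=33: (idle)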